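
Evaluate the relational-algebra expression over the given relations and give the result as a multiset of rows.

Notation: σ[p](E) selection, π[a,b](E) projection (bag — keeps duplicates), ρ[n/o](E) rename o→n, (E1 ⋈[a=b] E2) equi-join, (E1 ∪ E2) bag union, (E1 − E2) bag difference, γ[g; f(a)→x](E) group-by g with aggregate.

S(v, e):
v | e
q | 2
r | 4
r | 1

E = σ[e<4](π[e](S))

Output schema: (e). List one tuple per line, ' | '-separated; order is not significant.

Stepwise |·|:
  S → 3
  π[e](S) → 3
  σ[e<4](π[e](S)) → 2

== RESULT ==
e
1
2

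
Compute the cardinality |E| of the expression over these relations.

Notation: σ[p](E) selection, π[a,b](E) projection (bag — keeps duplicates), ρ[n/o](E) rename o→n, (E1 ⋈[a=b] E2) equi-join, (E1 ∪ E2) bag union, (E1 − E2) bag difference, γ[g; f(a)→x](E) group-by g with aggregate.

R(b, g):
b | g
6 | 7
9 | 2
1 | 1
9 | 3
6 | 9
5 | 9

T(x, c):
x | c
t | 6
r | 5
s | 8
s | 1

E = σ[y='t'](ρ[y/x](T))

Stepwise |·|:
  T → 4
  ρ[y/x](T) → 4
  σ[y='t'](ρ[y/x](T)) → 1

|E| = 1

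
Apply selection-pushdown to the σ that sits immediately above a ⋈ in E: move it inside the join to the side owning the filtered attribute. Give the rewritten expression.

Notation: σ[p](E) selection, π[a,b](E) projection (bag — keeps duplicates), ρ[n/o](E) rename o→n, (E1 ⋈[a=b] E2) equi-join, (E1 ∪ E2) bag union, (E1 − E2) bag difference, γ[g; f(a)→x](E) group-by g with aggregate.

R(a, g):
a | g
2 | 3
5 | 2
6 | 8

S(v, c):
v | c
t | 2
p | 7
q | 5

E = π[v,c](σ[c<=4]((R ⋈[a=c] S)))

σ filters on c, owned by the right side.
E' = π[v,c]((R ⋈[a=c] σ[c<=4](S)))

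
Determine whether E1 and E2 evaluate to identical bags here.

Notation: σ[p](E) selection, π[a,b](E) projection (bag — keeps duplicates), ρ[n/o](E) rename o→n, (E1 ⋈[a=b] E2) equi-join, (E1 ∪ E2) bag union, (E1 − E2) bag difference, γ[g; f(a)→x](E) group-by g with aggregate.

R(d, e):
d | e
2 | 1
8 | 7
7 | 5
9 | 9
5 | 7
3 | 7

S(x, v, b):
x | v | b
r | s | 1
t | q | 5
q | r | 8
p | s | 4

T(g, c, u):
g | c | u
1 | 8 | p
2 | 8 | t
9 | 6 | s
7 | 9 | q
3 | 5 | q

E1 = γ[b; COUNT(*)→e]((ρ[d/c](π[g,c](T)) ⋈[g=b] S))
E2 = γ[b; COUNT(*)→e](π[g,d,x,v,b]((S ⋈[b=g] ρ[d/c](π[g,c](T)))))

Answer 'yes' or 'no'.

E1 stepwise |·|:
  T → 5
  π[g,c](T) → 5
  ρ[d/c](π[g,c](T)) → 5
  S → 4
  (ρ[d/c](π[g,c](T)) ⋈[g=b] S) → 1
  γ[b; COUNT(*)→e]((ρ[d/c](π[g,c](T)) ⋈[g=b] S)) → 1
E2 stepwise |·|:
  S → 4
  T → 5
  π[g,c](T) → 5
  ρ[d/c](π[g,c](T)) → 5
  (S ⋈[b=g] ρ[d/c](π[g,c](T))) → 1
  π[g,d,x,v,b]((S ⋈[b=g] ρ[d/c](π[g,c](T)))) → 1
  γ[b; COUNT(*)→e](π[g,d,x,v,b]((S ⋈[b=g] ρ[d/c](π[g,c](T))))) → 1

E1 and E2 produce the same multiset:
b | e
1 | 1

yes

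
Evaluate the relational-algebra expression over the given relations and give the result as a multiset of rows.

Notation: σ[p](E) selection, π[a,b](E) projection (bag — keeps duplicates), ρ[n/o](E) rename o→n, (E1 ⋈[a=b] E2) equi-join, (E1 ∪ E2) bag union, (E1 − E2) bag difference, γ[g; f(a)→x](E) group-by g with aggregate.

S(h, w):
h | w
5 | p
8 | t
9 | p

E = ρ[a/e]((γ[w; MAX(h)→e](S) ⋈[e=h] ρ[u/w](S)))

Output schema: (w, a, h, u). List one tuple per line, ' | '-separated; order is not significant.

Per-node cardinality:
  S → 3
  γ[w; MAX(h)→e](S) → 2
  S → 3
  ρ[u/w](S) → 3
  (γ[w; MAX(h)→e](S) ⋈[e=h] ρ[u/w](S)) → 2
  ρ[a/e]((γ[w; MAX(h)→e](S) ⋈[e=h] ρ[u/w](S))) → 2

== RESULT ==
w | a | h | u
p | 9 | 9 | p
t | 8 | 8 | t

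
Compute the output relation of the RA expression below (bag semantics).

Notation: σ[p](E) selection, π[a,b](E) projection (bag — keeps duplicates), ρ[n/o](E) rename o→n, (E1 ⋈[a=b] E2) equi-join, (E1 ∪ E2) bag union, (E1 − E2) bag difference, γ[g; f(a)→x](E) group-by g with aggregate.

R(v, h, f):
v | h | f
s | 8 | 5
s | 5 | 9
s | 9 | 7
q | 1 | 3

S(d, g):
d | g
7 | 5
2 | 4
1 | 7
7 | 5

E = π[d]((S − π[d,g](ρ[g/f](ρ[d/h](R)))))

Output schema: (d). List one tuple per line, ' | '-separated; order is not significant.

Row counts bottom-up:
  S → 4
  R → 4
  ρ[d/h](R) → 4
  ρ[g/f](ρ[d/h](R)) → 4
  π[d,g](ρ[g/f](ρ[d/h](R))) → 4
  (S − π[d,g](ρ[g/f](ρ[d/h](R)))) → 4
  π[d]((S − π[d,g](ρ[g/f](ρ[d/h](R))))) → 4

== RESULT ==
d
1
2
7
7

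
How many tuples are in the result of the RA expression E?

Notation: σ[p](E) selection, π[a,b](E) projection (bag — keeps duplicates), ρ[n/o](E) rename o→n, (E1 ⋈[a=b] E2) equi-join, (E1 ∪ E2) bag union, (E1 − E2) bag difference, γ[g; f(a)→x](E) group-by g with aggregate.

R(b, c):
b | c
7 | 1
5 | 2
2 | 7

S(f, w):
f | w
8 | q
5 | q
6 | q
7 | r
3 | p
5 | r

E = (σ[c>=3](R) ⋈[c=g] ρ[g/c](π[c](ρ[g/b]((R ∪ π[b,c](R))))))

Row counts bottom-up:
  R → 3
  σ[c>=3](R) → 1
  R → 3
  R → 3
  π[b,c](R) → 3
  (R ∪ π[b,c](R)) → 6
  ρ[g/b]((R ∪ π[b,c](R))) → 6
  π[c](ρ[g/b]((R ∪ π[b,c](R)))) → 6
  ρ[g/c](π[c](ρ[g/b]((R ∪ π[b,c](R))))) → 6
  (σ[c>=3](R) ⋈[c=g] ρ[g/c](π[c](ρ[g/b]((R ∪ π[b,c](R)))))) → 2

|E| = 2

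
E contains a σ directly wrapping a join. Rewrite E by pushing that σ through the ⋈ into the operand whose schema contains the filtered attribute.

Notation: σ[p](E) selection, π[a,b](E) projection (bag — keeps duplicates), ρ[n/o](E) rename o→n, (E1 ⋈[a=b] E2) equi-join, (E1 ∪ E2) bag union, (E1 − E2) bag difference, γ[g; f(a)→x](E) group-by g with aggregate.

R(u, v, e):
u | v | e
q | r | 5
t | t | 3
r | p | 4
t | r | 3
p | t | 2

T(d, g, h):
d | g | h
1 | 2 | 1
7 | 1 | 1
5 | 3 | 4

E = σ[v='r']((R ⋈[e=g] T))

σ filters on v, owned by the left side.
E' = (σ[v='r'](R) ⋈[e=g] T)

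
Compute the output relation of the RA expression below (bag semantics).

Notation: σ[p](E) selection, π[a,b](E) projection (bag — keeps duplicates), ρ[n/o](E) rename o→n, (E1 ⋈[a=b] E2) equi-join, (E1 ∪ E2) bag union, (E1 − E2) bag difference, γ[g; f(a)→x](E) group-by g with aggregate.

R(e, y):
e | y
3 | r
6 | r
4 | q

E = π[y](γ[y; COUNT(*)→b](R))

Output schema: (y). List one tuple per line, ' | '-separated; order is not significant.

Per-node cardinality:
  R → 3
  γ[y; COUNT(*)→b](R) → 2
  π[y](γ[y; COUNT(*)→b](R)) → 2

== RESULT ==
y
q
r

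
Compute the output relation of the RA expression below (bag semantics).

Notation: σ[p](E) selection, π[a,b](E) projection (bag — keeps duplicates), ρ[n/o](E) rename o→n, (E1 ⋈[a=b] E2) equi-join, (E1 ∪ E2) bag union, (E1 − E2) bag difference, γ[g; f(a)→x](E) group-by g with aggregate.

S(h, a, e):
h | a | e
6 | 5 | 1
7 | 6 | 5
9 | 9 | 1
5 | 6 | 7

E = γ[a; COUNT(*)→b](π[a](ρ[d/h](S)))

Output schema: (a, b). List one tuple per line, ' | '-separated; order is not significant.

Stepwise |·|:
  S → 4
  ρ[d/h](S) → 4
  π[a](ρ[d/h](S)) → 4
  γ[a; COUNT(*)→b](π[a](ρ[d/h](S))) → 3

== RESULT ==
a | b
5 | 1
6 | 2
9 | 1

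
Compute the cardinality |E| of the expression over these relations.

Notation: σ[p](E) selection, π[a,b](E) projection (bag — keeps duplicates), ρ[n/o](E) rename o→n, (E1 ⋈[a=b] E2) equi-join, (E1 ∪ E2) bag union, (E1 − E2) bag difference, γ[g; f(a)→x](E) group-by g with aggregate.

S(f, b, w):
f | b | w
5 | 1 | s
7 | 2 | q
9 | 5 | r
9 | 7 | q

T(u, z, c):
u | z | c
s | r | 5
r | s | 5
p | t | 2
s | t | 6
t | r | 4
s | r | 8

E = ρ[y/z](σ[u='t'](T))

Stepwise |·|:
  T → 6
  σ[u='t'](T) → 1
  ρ[y/z](σ[u='t'](T)) → 1

|E| = 1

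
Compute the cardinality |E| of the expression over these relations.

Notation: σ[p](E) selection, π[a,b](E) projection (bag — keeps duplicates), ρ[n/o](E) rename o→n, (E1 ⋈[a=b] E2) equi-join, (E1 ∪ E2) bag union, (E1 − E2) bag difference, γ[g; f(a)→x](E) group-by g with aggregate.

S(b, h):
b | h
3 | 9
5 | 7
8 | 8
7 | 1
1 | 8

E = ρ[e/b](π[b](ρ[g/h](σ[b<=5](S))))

Per-node cardinality:
  S → 5
  σ[b<=5](S) → 3
  ρ[g/h](σ[b<=5](S)) → 3
  π[b](ρ[g/h](σ[b<=5](S))) → 3
  ρ[e/b](π[b](ρ[g/h](σ[b<=5](S)))) → 3

|E| = 3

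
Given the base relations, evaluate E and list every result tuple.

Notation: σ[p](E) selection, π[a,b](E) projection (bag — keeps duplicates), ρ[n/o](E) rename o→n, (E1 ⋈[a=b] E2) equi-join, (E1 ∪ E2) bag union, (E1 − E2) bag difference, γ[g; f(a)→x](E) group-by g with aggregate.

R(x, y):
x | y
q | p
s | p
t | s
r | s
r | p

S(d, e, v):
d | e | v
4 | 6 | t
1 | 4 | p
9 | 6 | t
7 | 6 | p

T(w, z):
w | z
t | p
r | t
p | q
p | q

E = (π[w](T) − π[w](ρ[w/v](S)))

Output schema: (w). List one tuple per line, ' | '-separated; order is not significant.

Row counts bottom-up:
  T → 4
  π[w](T) → 4
  S → 4
  ρ[w/v](S) → 4
  π[w](ρ[w/v](S)) → 4
  (π[w](T) − π[w](ρ[w/v](S))) → 1

== RESULT ==
w
r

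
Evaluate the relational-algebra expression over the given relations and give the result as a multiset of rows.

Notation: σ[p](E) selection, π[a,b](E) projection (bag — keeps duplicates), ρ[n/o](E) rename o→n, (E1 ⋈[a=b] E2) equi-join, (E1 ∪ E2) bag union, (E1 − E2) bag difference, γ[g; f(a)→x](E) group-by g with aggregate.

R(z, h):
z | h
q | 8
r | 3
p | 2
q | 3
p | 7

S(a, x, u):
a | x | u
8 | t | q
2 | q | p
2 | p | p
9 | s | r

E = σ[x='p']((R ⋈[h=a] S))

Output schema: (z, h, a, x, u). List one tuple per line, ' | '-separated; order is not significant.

Subexpression sizes:
  R → 5
  S → 4
  (R ⋈[h=a] S) → 3
  σ[x='p']((R ⋈[h=a] S)) → 1

== RESULT ==
z | h | a | x | u
p | 2 | 2 | p | p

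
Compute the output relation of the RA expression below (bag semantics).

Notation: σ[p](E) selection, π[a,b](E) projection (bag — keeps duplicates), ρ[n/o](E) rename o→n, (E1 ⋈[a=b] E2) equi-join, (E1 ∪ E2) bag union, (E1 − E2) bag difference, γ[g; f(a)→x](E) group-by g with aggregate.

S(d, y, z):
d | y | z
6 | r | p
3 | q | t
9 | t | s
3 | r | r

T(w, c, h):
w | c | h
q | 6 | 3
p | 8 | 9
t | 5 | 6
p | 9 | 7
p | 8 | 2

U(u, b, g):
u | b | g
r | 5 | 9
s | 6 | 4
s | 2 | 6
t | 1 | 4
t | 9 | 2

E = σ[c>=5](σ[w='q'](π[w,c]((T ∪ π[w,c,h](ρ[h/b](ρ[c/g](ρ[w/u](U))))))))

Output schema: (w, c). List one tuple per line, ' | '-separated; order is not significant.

Per-node cardinality:
  T → 5
  U → 5
  ρ[w/u](U) → 5
  ρ[c/g](ρ[w/u](U)) → 5
  ρ[h/b](ρ[c/g](ρ[w/u](U))) → 5
  π[w,c,h](ρ[h/b](ρ[c/g](ρ[w/u](U)))) → 5
  (T ∪ π[w,c,h](ρ[h/b](ρ[c/g](ρ[w/u](U))))) → 10
  π[w,c]((T ∪ π[w,c,h](ρ[h/b](ρ[c/g](ρ[w/u](U)))))) → 10
  σ[w='q'](π[w,c]((T ∪ π[w,c,h](ρ[h/b](ρ[c/g](ρ[w/u](U))))))) → 1
  σ[c>=5](σ[w='q'](π[w,c]((T ∪ π[w,c,h](ρ[h/b](ρ[c/g](ρ[w/u](U)))))))) → 1

== RESULT ==
w | c
q | 6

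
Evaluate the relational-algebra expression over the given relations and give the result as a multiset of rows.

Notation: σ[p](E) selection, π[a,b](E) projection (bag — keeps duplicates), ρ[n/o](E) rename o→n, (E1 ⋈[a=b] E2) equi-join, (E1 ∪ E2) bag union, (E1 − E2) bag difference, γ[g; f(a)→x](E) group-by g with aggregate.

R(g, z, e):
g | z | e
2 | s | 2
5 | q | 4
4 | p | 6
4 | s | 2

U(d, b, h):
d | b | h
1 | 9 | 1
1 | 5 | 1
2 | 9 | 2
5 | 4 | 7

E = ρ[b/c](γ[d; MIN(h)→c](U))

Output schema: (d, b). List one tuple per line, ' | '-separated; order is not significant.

Per-node cardinality:
  U → 4
  γ[d; MIN(h)→c](U) → 3
  ρ[b/c](γ[d; MIN(h)→c](U)) → 3

== RESULT ==
d | b
1 | 1
2 | 2
5 | 7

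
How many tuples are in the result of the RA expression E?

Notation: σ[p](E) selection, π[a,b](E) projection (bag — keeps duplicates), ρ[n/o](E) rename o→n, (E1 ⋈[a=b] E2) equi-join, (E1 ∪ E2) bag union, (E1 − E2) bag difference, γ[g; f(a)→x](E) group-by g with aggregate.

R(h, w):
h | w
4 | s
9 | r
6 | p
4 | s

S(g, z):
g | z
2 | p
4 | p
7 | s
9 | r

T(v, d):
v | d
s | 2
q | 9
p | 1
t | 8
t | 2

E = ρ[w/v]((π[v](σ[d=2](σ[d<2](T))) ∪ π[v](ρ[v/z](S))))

Subexpression sizes:
  T → 5
  σ[d<2](T) → 1
  σ[d=2](σ[d<2](T)) → 0
  π[v](σ[d=2](σ[d<2](T))) → 0
  S → 4
  ρ[v/z](S) → 4
  π[v](ρ[v/z](S)) → 4
  (π[v](σ[d=2](σ[d<2](T))) ∪ π[v](ρ[v/z](S))) → 4
  ρ[w/v]((π[v](σ[d=2](σ[d<2](T))) ∪ π[v](ρ[v/z](S)))) → 4

|E| = 4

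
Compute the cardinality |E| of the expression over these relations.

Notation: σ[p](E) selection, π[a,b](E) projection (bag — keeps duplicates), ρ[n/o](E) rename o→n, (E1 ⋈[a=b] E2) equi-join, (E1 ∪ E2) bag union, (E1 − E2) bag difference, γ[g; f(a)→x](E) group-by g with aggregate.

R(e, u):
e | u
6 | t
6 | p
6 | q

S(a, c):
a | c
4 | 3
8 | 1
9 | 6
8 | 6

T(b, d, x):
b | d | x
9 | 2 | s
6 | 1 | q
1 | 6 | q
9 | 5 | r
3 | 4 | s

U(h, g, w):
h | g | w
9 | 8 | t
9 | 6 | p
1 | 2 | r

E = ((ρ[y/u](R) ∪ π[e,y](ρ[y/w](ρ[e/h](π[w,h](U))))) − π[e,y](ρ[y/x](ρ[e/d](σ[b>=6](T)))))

Per-node cardinality:
  R → 3
  ρ[y/u](R) → 3
  U → 3
  π[w,h](U) → 3
  ρ[e/h](π[w,h](U)) → 3
  ρ[y/w](ρ[e/h](π[w,h](U))) → 3
  π[e,y](ρ[y/w](ρ[e/h](π[w,h](U)))) → 3
  (ρ[y/u](R) ∪ π[e,y](ρ[y/w](ρ[e/h](π[w,h](U))))) → 6
  T → 5
  σ[b>=6](T) → 3
  ρ[e/d](σ[b>=6](T)) → 3
  ρ[y/x](ρ[e/d](σ[b>=6](T))) → 3
  π[e,y](ρ[y/x](ρ[e/d](σ[b>=6](T)))) → 3
  ((ρ[y/u](R) ∪ π[e,y](ρ[y/w](ρ[e/h](π[w,h](U))))) − π[e,y](ρ[y/x](ρ[e/d](σ[b>=6](T))))) → 6

|E| = 6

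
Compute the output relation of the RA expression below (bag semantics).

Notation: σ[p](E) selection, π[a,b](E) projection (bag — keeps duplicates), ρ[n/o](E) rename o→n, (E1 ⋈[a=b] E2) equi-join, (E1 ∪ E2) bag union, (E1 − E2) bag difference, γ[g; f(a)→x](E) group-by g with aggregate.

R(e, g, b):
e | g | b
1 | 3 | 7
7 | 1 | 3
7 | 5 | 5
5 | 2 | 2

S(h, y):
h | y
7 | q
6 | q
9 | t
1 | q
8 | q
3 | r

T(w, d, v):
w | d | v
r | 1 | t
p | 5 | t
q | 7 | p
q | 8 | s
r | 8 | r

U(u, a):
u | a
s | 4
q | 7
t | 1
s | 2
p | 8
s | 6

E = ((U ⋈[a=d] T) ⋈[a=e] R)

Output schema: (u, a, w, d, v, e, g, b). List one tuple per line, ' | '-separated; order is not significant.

Per-node cardinality:
  U → 6
  T → 5
  (U ⋈[a=d] T) → 4
  R → 4
  ((U ⋈[a=d] T) ⋈[a=e] R) → 3

== RESULT ==
u | a | w | d | v | e | g | b
q | 7 | q | 7 | p | 7 | 1 | 3
q | 7 | q | 7 | p | 7 | 5 | 5
t | 1 | r | 1 | t | 1 | 3 | 7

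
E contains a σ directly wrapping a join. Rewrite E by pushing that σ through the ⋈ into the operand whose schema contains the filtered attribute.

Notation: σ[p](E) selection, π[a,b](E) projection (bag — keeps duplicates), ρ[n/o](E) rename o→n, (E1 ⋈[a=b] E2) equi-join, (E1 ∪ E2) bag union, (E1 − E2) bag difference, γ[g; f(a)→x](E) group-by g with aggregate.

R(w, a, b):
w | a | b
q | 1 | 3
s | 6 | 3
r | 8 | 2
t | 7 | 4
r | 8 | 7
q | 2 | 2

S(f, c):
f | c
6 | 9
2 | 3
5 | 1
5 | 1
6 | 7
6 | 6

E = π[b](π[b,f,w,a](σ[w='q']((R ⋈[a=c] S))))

σ filters on w, owned by the left side.
E' = π[b](π[b,f,w,a]((σ[w='q'](R) ⋈[a=c] S)))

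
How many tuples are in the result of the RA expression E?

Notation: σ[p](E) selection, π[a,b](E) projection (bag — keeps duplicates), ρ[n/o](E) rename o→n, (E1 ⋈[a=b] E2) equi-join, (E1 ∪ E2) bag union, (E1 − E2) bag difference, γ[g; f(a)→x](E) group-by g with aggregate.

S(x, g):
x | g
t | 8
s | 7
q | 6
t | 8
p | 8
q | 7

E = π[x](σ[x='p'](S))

Stepwise |·|:
  S → 6
  σ[x='p'](S) → 1
  π[x](σ[x='p'](S)) → 1

|E| = 1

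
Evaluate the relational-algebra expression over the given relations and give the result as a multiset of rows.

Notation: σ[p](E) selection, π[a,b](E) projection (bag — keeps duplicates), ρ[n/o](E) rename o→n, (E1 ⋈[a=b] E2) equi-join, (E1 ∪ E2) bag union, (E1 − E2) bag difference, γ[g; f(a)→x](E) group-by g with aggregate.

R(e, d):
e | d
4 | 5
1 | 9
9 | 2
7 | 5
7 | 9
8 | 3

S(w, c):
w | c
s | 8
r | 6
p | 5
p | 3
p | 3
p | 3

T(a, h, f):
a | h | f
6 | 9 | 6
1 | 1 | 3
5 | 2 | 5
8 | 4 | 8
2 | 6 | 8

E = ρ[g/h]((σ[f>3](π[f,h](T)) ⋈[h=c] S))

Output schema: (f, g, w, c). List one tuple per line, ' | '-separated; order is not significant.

Stepwise |·|:
  T → 5
  π[f,h](T) → 5
  σ[f>3](π[f,h](T)) → 4
  S → 6
  (σ[f>3](π[f,h](T)) ⋈[h=c] S) → 1
  ρ[g/h]((σ[f>3](π[f,h](T)) ⋈[h=c] S)) → 1

== RESULT ==
f | g | w | c
8 | 6 | r | 6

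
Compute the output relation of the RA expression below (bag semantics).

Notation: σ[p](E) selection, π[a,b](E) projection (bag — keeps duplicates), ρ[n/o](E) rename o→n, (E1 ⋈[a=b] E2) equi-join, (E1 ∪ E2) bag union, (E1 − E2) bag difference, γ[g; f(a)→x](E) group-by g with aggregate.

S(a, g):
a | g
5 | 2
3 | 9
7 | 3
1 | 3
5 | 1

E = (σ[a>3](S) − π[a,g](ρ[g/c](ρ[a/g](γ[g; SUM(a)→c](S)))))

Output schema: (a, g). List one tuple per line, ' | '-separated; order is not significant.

Row counts bottom-up:
  S → 5
  σ[a>3](S) → 3
  S → 5
  γ[g; SUM(a)→c](S) → 4
  ρ[a/g](γ[g; SUM(a)→c](S)) → 4
  ρ[g/c](ρ[a/g](γ[g; SUM(a)→c](S))) → 4
  π[a,g](ρ[g/c](ρ[a/g](γ[g; SUM(a)→c](S)))) → 4
  (σ[a>3](S) − π[a,g](ρ[g/c](ρ[a/g](γ[g; SUM(a)→c](S))))) → 3

== RESULT ==
a | g
5 | 1
5 | 2
7 | 3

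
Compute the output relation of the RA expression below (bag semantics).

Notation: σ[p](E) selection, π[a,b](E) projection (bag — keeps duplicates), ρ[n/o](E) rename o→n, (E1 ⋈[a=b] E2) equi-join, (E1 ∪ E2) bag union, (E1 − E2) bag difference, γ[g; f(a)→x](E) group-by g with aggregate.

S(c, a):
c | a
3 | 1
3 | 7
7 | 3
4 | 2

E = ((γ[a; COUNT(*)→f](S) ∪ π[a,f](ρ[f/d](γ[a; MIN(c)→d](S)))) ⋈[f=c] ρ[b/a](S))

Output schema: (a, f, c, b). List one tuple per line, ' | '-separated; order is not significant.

Row counts bottom-up:
  S → 4
  γ[a; COUNT(*)→f](S) → 4
  S → 4
  γ[a; MIN(c)→d](S) → 4
  ρ[f/d](γ[a; MIN(c)→d](S)) → 4
  π[a,f](ρ[f/d](γ[a; MIN(c)→d](S))) → 4
  (γ[a; COUNT(*)→f](S) ∪ π[a,f](ρ[f/d](γ[a; MIN(c)→d](S)))) → 8
  S → 4
  ρ[b/a](S) → 4
  ((γ[a; COUNT(*)→f](S) ∪ π[a,f](ρ[f/d](γ[a; MIN(c)→d](S)))) ⋈[f=c] ρ[b/a](S)) → 6

== RESULT ==
a | f | c | b
1 | 3 | 3 | 1
1 | 3 | 3 | 7
2 | 4 | 4 | 2
3 | 7 | 7 | 3
7 | 3 | 3 | 1
7 | 3 | 3 | 7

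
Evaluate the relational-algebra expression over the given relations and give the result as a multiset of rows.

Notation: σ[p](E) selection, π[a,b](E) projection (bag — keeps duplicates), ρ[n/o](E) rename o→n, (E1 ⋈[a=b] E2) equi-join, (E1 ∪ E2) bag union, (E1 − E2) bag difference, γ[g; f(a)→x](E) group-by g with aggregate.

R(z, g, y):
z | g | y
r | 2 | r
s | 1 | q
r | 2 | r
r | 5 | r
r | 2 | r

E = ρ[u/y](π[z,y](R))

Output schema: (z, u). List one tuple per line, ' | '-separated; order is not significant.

Stepwise |·|:
  R → 5
  π[z,y](R) → 5
  ρ[u/y](π[z,y](R)) → 5

== RESULT ==
z | u
r | r
r | r
r | r
r | r
s | q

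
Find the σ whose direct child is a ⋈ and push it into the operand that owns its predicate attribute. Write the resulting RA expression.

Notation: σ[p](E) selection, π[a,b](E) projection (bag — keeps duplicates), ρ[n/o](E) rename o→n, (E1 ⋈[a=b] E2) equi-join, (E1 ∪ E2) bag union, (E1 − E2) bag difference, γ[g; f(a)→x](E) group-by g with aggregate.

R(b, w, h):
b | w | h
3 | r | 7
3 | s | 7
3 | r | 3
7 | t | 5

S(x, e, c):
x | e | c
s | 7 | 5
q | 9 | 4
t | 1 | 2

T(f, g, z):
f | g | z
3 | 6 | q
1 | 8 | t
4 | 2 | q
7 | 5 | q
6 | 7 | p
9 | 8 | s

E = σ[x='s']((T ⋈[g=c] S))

σ filters on x, owned by the right side.
E' = (T ⋈[g=c] σ[x='s'](S))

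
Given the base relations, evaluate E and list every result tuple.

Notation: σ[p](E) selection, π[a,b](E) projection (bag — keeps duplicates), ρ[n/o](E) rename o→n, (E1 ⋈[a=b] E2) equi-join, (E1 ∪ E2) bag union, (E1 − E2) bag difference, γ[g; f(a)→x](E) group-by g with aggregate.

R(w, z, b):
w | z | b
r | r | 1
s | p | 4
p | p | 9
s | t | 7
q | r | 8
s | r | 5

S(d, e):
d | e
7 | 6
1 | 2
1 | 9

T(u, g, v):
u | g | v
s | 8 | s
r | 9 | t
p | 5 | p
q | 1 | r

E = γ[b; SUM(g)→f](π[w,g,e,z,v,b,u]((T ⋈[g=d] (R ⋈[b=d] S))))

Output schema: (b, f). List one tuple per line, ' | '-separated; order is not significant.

Subexpression sizes:
  T → 4
  R → 6
  S → 3
  (R ⋈[b=d] S) → 3
  (T ⋈[g=d] (R ⋈[b=d] S)) → 2
  π[w,g,e,z,v,b,u]((T ⋈[g=d] (R ⋈[b=d] S))) → 2
  γ[b; SUM(g)→f](π[w,g,e,z,v,b,u]((T ⋈[g=d] (R ⋈[b=d] S)))) → 1

== RESULT ==
b | f
1 | 2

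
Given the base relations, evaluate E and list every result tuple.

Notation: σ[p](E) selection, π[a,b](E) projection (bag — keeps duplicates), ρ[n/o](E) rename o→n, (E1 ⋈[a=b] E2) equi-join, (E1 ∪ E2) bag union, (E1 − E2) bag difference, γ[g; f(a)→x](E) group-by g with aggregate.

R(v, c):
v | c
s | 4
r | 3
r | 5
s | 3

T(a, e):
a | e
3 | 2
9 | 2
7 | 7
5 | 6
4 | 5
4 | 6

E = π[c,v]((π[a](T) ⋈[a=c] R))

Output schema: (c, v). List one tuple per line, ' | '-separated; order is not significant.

Row counts bottom-up:
  T → 6
  π[a](T) → 6
  R → 4
  (π[a](T) ⋈[a=c] R) → 5
  π[c,v]((π[a](T) ⋈[a=c] R)) → 5

== RESULT ==
c | v
3 | r
3 | s
4 | s
4 | s
5 | r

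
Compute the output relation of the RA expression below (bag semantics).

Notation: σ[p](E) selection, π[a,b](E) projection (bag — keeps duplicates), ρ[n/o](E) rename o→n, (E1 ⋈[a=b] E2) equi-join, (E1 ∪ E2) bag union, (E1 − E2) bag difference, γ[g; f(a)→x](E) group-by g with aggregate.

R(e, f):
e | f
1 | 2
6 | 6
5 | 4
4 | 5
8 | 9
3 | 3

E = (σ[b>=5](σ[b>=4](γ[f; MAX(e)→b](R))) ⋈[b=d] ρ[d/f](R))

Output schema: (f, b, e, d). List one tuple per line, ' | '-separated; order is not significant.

Stepwise |·|:
  R → 6
  γ[f; MAX(e)→b](R) → 6
  σ[b>=4](γ[f; MAX(e)→b](R)) → 4
  σ[b>=5](σ[b>=4](γ[f; MAX(e)→b](R))) → 3
  R → 6
  ρ[d/f](R) → 6
  (σ[b>=5](σ[b>=4](γ[f; MAX(e)→b](R))) ⋈[b=d] ρ[d/f](R)) → 2

== RESULT ==
f | b | e | d
4 | 5 | 4 | 5
6 | 6 | 6 | 6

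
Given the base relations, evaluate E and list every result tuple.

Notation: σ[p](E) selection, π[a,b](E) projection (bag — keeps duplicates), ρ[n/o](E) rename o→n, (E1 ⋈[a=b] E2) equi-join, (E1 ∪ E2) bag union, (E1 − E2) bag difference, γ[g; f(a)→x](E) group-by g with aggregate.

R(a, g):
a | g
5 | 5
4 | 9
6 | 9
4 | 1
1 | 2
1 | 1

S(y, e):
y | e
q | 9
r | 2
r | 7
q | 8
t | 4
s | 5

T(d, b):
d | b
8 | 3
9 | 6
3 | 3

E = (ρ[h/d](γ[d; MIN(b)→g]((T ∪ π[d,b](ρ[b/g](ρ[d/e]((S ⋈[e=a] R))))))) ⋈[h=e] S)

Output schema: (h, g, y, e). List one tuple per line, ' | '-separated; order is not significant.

Row counts bottom-up:
  T → 3
  S → 6
  R → 6
  (S ⋈[e=a] R) → 3
  ρ[d/e]((S ⋈[e=a] R)) → 3
  ρ[b/g](ρ[d/e]((S ⋈[e=a] R))) → 3
  π[d,b](ρ[b/g](ρ[d/e]((S ⋈[e=a] R)))) → 3
  (T ∪ π[d,b](ρ[b/g](ρ[d/e]((S ⋈[e=a] R))))) → 6
  γ[d; MIN(b)→g]((T ∪ π[d,b](ρ[b/g](ρ[d/e]((S ⋈[e=a] R)))))) → 5
  ρ[h/d](γ[d; MIN(b)→g]((T ∪ π[d,b](ρ[b/g](ρ[d/e]((S ⋈[e=a] R))))))) → 5
  S → 6
  (ρ[h/d](γ[d; MIN(b)→g]((T ∪ π[d,b](ρ[b/g](ρ[d/e]((S ⋈[e=a] R))))))) ⋈[h=e] S) → 4

== RESULT ==
h | g | y | e
4 | 1 | t | 4
5 | 5 | s | 5
8 | 3 | q | 8
9 | 6 | q | 9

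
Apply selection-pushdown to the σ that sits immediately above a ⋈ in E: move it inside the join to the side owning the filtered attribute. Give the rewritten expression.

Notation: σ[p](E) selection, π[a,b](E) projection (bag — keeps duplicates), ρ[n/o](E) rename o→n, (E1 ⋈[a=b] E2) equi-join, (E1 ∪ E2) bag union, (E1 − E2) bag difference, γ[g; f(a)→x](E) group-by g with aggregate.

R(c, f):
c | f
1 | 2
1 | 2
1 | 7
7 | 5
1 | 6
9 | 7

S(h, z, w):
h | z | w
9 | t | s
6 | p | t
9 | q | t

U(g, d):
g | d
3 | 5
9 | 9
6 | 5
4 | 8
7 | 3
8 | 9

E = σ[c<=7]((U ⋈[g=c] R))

σ filters on c, owned by the right side.
E' = (U ⋈[g=c] σ[c<=7](R))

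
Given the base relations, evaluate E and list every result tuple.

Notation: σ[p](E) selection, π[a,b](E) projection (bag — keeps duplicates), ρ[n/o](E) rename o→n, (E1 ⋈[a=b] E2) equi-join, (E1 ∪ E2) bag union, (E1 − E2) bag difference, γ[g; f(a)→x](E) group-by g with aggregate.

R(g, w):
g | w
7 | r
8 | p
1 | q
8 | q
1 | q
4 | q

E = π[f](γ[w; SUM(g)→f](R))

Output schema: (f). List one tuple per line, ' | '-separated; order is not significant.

Subexpression sizes:
  R → 6
  γ[w; SUM(g)→f](R) → 3
  π[f](γ[w; SUM(g)→f](R)) → 3

== RESULT ==
f
7
8
14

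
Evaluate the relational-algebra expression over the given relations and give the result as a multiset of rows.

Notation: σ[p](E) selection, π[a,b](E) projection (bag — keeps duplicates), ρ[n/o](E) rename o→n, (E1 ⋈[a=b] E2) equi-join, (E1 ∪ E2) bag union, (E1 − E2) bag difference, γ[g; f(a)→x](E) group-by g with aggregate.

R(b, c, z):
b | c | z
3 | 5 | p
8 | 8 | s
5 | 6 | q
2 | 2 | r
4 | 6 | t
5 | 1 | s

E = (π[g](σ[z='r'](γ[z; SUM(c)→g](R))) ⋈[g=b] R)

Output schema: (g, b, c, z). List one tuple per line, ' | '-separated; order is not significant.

Row counts bottom-up:
  R → 6
  γ[z; SUM(c)→g](R) → 5
  σ[z='r'](γ[z; SUM(c)→g](R)) → 1
  π[g](σ[z='r'](γ[z; SUM(c)→g](R))) → 1
  R → 6
  (π[g](σ[z='r'](γ[z; SUM(c)→g](R))) ⋈[g=b] R) → 1

== RESULT ==
g | b | c | z
2 | 2 | 2 | r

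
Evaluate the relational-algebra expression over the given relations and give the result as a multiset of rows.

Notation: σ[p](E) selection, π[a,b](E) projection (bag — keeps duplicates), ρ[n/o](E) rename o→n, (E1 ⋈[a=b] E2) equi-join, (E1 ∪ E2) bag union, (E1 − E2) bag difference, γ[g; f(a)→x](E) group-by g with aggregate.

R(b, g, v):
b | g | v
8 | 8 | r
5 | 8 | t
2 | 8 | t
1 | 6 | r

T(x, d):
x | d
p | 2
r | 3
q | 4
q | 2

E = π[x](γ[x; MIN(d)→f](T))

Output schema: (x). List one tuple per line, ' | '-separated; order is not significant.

Subexpression sizes:
  T → 4
  γ[x; MIN(d)→f](T) → 3
  π[x](γ[x; MIN(d)→f](T)) → 3

== RESULT ==
x
p
q
r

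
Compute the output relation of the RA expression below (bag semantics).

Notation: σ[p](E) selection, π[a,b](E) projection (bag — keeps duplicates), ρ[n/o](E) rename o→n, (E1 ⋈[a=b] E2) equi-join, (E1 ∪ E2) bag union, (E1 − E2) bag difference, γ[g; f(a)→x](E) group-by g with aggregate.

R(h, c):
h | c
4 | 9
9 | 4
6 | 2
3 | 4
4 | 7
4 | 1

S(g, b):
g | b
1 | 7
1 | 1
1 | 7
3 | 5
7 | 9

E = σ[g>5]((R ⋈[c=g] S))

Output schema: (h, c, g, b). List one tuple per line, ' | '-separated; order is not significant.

Stepwise |·|:
  R → 6
  S → 5
  (R ⋈[c=g] S) → 4
  σ[g>5]((R ⋈[c=g] S)) → 1

== RESULT ==
h | c | g | b
4 | 7 | 7 | 9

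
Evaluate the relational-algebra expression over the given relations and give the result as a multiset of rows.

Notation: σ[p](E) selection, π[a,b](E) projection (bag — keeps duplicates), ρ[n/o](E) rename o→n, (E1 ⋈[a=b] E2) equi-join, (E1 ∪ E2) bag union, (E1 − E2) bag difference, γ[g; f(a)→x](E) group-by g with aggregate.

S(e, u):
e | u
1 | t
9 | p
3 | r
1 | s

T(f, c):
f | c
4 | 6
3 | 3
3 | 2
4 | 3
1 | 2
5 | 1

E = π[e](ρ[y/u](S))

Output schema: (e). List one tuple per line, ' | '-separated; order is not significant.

Subexpression sizes:
  S → 4
  ρ[y/u](S) → 4
  π[e](ρ[y/u](S)) → 4

== RESULT ==
e
1
1
3
9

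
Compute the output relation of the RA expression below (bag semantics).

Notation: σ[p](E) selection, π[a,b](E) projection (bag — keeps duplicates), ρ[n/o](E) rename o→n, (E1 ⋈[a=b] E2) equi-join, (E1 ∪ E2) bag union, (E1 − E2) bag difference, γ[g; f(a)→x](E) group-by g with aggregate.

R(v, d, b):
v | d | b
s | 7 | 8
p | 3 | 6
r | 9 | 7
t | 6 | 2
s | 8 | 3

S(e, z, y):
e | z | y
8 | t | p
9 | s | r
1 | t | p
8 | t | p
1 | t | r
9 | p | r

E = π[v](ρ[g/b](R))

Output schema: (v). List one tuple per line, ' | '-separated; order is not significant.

Per-node cardinality:
  R → 5
  ρ[g/b](R) → 5
  π[v](ρ[g/b](R)) → 5

== RESULT ==
v
p
r
s
s
t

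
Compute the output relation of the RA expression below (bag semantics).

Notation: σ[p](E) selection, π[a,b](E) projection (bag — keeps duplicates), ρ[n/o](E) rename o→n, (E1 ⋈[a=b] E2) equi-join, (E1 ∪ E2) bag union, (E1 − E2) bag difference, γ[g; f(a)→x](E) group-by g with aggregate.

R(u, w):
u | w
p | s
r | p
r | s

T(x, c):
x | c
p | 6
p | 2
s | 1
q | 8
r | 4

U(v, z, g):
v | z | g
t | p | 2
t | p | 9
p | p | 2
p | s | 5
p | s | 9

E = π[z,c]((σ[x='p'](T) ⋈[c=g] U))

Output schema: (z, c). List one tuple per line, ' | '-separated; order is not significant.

Stepwise |·|:
  T → 5
  σ[x='p'](T) → 2
  U → 5
  (σ[x='p'](T) ⋈[c=g] U) → 2
  π[z,c]((σ[x='p'](T) ⋈[c=g] U)) → 2

== RESULT ==
z | c
p | 2
p | 2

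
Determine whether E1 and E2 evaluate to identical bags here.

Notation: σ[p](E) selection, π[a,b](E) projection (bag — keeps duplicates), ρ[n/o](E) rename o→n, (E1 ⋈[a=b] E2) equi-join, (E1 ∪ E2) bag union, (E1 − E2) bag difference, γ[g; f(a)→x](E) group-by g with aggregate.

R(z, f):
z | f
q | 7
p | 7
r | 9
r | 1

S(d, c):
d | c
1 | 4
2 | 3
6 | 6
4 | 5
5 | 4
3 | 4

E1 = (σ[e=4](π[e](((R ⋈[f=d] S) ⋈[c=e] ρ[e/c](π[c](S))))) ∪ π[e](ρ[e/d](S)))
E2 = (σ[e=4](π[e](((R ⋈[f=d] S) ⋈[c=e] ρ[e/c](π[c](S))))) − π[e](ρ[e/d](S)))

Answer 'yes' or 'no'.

E1 row counts bottom-up:
  R → 4
  S → 6
  (R ⋈[f=d] S) → 1
  S → 6
  π[c](S) → 6
  ρ[e/c](π[c](S)) → 6
  ((R ⋈[f=d] S) ⋈[c=e] ρ[e/c](π[c](S))) → 3
  π[e](((R ⋈[f=d] S) ⋈[c=e] ρ[e/c](π[c](S)))) → 3
  σ[e=4](π[e](((R ⋈[f=d] S) ⋈[c=e] ρ[e/c](π[c](S))))) → 3
  S → 6
  ρ[e/d](S) → 6
  π[e](ρ[e/d](S)) → 6
  (σ[e=4](π[e](((R ⋈[f=d] S) ⋈[c=e] ρ[e/c](π[c](S))))) ∪ π[e](ρ[e/d](S))) → 9
E2 row counts bottom-up:
  R → 4
  S → 6
  (R ⋈[f=d] S) → 1
  S → 6
  π[c](S) → 6
  ρ[e/c](π[c](S)) → 6
  ((R ⋈[f=d] S) ⋈[c=e] ρ[e/c](π[c](S))) → 3
  π[e](((R ⋈[f=d] S) ⋈[c=e] ρ[e/c](π[c](S)))) → 3
  σ[e=4](π[e](((R ⋈[f=d] S) ⋈[c=e] ρ[e/c](π[c](S))))) → 3
  S → 6
  ρ[e/d](S) → 6
  π[e](ρ[e/d](S)) → 6
  (σ[e=4](π[e](((R ⋈[f=d] S) ⋈[c=e] ρ[e/c](π[c](S))))) − π[e](ρ[e/d](S))) → 2

E1 result:
e
1
2
3
4
4
4
4
5
6
E2 result:
e
4
4
Witness: (6,) appears 1× in E1 but 0× in E2.

no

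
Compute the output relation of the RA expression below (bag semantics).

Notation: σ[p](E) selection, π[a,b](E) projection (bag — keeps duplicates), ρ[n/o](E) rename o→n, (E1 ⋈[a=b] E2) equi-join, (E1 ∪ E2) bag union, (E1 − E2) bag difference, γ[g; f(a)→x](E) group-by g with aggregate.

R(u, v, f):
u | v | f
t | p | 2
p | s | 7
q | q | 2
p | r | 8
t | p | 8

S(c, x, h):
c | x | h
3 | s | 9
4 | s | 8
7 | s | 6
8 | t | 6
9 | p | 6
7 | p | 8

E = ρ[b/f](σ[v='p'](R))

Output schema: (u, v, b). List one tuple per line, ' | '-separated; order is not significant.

Per-node cardinality:
  R → 5
  σ[v='p'](R) → 2
  ρ[b/f](σ[v='p'](R)) → 2

== RESULT ==
u | v | b
t | p | 2
t | p | 8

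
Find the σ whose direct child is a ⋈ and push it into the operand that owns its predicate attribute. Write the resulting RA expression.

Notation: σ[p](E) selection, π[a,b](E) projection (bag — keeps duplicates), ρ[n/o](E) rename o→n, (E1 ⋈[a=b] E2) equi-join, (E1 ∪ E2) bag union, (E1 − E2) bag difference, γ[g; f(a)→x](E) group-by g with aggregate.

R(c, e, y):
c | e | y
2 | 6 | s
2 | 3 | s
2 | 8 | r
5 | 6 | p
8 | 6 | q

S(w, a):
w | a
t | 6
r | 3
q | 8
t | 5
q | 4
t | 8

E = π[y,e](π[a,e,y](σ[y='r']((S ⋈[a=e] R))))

σ filters on y, owned by the right side.
E' = π[y,e](π[a,e,y]((S ⋈[a=e] σ[y='r'](R))))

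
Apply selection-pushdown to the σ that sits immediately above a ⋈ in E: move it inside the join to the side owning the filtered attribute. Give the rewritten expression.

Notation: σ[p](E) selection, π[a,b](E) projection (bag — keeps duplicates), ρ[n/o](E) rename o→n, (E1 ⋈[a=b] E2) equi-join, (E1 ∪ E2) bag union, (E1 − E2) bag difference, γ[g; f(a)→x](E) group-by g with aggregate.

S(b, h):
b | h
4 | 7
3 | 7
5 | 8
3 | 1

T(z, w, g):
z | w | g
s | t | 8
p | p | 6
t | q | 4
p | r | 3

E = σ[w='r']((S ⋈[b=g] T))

σ filters on w, owned by the right side.
E' = (S ⋈[b=g] σ[w='r'](T))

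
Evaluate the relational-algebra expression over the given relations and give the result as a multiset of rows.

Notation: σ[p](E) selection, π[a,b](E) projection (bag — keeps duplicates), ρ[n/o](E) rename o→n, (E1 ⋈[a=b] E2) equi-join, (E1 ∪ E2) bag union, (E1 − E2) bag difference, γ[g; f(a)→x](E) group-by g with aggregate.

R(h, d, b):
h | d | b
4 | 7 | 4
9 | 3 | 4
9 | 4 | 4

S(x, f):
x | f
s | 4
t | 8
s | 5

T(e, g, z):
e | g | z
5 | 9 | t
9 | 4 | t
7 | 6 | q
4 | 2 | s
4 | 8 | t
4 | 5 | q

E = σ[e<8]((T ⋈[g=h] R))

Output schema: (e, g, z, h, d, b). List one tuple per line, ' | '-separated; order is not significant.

Subexpression sizes:
  T → 6
  R → 3
  (T ⋈[g=h] R) → 3
  σ[e<8]((T ⋈[g=h] R)) → 2

== RESULT ==
e | g | z | h | d | b
5 | 9 | t | 9 | 3 | 4
5 | 9 | t | 9 | 4 | 4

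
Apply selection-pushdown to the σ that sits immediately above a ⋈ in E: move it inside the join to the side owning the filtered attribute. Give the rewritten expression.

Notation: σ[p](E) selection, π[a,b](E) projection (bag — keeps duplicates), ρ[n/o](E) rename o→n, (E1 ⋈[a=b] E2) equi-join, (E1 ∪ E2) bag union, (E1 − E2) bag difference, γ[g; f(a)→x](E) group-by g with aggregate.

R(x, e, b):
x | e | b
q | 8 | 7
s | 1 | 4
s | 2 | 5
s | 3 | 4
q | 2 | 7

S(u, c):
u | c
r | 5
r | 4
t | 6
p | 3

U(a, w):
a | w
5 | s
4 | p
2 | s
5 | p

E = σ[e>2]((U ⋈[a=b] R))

σ filters on e, owned by the right side.
E' = (U ⋈[a=b] σ[e>2](R))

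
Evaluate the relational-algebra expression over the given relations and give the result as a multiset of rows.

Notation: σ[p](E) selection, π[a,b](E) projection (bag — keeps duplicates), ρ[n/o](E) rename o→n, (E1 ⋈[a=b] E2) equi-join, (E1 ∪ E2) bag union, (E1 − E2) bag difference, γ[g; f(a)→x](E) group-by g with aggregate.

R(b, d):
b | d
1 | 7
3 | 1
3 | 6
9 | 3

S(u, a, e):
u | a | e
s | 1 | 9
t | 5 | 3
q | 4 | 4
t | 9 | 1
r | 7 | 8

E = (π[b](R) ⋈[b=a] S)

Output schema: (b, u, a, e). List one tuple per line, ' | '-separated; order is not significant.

Stepwise |·|:
  R → 4
  π[b](R) → 4
  S → 5
  (π[b](R) ⋈[b=a] S) → 2

== RESULT ==
b | u | a | e
1 | s | 1 | 9
9 | t | 9 | 1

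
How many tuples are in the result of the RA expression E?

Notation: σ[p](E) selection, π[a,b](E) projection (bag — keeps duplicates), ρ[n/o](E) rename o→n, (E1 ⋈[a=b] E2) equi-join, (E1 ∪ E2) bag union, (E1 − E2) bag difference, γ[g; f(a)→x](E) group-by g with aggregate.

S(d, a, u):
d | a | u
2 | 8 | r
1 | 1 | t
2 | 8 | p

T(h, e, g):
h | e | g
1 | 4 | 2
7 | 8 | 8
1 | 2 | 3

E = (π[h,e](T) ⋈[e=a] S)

Stepwise |·|:
  T → 3
  π[h,e](T) → 3
  S → 3
  (π[h,e](T) ⋈[e=a] S) → 2

|E| = 2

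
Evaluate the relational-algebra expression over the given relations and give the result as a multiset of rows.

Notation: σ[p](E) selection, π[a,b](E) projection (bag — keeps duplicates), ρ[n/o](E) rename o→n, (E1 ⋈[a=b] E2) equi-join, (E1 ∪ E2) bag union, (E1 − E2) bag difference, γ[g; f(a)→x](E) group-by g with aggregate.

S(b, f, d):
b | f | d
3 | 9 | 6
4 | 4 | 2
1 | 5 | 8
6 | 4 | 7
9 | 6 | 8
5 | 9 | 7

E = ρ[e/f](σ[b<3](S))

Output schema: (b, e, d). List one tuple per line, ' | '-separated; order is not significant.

Row counts bottom-up:
  S → 6
  σ[b<3](S) → 1
  ρ[e/f](σ[b<3](S)) → 1

== RESULT ==
b | e | d
1 | 5 | 8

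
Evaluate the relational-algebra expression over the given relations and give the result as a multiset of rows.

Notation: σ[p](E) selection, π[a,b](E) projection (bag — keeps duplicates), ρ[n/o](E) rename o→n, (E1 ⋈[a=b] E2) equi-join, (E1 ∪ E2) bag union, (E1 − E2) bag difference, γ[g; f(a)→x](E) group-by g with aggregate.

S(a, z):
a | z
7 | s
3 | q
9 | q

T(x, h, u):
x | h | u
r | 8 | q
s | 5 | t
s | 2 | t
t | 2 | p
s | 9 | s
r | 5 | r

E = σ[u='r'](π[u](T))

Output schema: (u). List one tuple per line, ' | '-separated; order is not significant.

Per-node cardinality:
  T → 6
  π[u](T) → 6
  σ[u='r'](π[u](T)) → 1

== RESULT ==
u
r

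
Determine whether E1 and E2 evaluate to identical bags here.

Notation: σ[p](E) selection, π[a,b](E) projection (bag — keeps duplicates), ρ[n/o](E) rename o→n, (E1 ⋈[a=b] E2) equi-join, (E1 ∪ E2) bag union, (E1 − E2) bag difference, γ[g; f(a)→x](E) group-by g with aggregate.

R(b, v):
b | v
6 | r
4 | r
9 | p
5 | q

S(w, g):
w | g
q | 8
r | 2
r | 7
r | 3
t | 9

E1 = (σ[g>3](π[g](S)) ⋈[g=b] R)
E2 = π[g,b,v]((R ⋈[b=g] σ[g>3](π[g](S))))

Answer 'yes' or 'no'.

E1 subexpression sizes:
  S → 5
  π[g](S) → 5
  σ[g>3](π[g](S)) → 3
  R → 4
  (σ[g>3](π[g](S)) ⋈[g=b] R) → 1
E2 subexpression sizes:
  R → 4
  S → 5
  π[g](S) → 5
  σ[g>3](π[g](S)) → 3
  (R ⋈[b=g] σ[g>3](π[g](S))) → 1
  π[g,b,v]((R ⋈[b=g] σ[g>3](π[g](S)))) → 1

E1 and E2 produce the same multiset:
g | b | v
9 | 9 | p

yes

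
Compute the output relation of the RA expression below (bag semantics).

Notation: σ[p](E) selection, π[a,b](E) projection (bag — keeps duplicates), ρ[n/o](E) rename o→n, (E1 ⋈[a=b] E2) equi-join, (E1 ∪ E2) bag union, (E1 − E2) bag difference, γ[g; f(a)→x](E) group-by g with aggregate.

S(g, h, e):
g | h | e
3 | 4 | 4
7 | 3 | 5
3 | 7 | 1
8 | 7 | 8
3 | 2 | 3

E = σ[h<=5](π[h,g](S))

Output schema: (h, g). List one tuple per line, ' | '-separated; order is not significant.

Per-node cardinality:
  S → 5
  π[h,g](S) → 5
  σ[h<=5](π[h,g](S)) → 3

== RESULT ==
h | g
2 | 3
3 | 7
4 | 3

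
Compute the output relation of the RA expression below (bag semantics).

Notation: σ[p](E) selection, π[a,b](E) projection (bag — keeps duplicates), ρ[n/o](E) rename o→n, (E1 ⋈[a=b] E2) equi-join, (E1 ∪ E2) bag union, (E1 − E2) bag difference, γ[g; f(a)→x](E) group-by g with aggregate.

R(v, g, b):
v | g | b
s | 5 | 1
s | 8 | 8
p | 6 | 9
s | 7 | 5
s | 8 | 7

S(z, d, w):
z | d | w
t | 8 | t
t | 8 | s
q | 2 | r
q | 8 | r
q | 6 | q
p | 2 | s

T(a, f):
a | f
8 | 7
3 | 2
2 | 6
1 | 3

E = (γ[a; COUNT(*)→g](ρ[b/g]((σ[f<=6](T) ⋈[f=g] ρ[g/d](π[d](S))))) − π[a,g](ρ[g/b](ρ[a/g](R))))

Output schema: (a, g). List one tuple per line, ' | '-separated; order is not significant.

Row counts bottom-up:
  T → 4
  σ[f<=6](T) → 3
  S → 6
  π[d](S) → 6
  ρ[g/d](π[d](S)) → 6
  (σ[f<=6](T) ⋈[f=g] ρ[g/d](π[d](S))) → 3
  ρ[b/g]((σ[f<=6](T) ⋈[f=g] ρ[g/d](π[d](S)))) → 3
  γ[a; COUNT(*)→g](ρ[b/g]((σ[f<=6](T) ⋈[f=g] ρ[g/d](π[d](S))))) → 2
  R → 5
  ρ[a/g](R) → 5
  ρ[g/b](ρ[a/g](R)) → 5
  π[a,g](ρ[g/b](ρ[a/g](R))) → 5
  (γ[a; COUNT(*)→g](ρ[b/g]((σ[f<=6](T) ⋈[f=g] ρ[g/d](π[d](S))))) − π[a,g](ρ[g/b](ρ[a/g](R)))) → 2

== RESULT ==
a | g
2 | 1
3 | 2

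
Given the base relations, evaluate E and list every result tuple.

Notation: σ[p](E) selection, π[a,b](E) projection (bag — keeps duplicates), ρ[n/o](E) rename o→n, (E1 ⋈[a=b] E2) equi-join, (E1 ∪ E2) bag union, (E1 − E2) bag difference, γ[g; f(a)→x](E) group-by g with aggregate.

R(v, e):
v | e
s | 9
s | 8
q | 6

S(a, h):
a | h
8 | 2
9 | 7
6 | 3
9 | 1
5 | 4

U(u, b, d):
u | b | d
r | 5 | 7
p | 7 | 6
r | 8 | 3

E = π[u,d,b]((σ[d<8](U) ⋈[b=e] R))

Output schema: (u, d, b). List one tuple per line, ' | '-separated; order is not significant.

Row counts bottom-up:
  U → 3
  σ[d<8](U) → 3
  R → 3
  (σ[d<8](U) ⋈[b=e] R) → 1
  π[u,d,b]((σ[d<8](U) ⋈[b=e] R)) → 1

== RESULT ==
u | d | b
r | 3 | 8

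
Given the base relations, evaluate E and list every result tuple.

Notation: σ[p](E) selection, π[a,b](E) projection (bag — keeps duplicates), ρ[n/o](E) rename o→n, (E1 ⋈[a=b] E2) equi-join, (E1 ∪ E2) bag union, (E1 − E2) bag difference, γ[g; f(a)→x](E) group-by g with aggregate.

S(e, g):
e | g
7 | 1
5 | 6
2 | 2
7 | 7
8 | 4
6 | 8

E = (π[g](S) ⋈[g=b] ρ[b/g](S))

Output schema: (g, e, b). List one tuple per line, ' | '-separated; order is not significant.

Stepwise |·|:
  S → 6
  π[g](S) → 6
  S → 6
  ρ[b/g](S) → 6
  (π[g](S) ⋈[g=b] ρ[b/g](S)) → 6

== RESULT ==
g | e | b
1 | 7 | 1
2 | 2 | 2
4 | 8 | 4
6 | 5 | 6
7 | 7 | 7
8 | 6 | 8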